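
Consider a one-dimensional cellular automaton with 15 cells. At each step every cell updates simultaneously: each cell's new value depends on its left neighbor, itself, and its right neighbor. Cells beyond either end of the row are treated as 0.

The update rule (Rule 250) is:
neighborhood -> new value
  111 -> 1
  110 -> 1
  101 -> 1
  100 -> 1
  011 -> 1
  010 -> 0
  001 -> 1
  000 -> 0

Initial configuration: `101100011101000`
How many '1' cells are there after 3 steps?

14

step 1: 011110111110100
step 2: 111111111111010
step 3: 111111111111101
count of 1: 14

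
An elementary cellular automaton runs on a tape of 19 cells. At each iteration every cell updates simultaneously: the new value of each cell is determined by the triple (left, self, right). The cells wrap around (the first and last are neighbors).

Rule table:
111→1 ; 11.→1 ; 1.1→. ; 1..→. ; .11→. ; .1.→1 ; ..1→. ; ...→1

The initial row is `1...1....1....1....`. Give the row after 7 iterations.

1.1.1..1.1..1.1..1.

1.1.1.11.1.11.1.11.
1.1.1..1.1..1.1..1.
1.1.1..1.1..1.1..1.  (fixed point — unchanged through iteration 7)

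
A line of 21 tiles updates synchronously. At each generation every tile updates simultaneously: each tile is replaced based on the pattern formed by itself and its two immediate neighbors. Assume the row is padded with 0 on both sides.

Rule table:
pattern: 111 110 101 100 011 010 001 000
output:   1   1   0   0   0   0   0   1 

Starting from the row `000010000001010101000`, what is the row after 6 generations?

100000101100000111000

111000111100000000011
011010011101111111001
001000001100111111000
100011100100011111011
001001100001001111001
100000101100000111000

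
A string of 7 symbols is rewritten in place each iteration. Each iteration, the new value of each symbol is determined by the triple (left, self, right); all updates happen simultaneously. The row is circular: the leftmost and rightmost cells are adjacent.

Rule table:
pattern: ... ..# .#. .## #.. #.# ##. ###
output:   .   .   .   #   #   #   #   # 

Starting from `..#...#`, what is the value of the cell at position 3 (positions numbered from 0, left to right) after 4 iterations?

#

iteration 1: #..#...
iteration 2: .#..#..
iteration 3: ..#..#.
iteration 4: ...#..#
position 3 holds #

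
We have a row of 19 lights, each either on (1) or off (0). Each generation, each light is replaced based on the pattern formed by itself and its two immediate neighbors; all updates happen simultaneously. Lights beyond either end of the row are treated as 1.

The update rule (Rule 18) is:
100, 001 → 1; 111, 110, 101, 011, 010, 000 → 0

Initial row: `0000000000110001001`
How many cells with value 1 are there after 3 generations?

4

generation 1: 1000000001001010110
generation 2: 0100000010110000000
generation 3: 0010000100001000001
count of 1: 4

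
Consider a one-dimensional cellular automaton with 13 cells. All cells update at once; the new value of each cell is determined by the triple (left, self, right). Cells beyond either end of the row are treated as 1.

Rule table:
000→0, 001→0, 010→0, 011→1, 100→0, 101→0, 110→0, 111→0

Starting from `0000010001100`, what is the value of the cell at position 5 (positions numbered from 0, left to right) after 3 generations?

0

0000000001000
0000000000000
0000000000000
position 5 holds 0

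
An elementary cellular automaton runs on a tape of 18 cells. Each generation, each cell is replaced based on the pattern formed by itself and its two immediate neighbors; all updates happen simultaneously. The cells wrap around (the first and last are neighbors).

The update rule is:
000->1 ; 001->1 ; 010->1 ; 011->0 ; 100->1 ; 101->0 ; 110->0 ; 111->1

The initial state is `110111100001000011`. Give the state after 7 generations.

001000001111111000

100011011111111101
011100001111111000
101011110111110111
001001100011100011
111110011101011100
011101101001001011
001000001111111000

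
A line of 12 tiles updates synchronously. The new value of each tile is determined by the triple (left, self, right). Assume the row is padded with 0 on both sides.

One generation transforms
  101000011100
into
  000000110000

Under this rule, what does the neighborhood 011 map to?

At position 7 the neighborhood is 011; the next row has 1 there.

1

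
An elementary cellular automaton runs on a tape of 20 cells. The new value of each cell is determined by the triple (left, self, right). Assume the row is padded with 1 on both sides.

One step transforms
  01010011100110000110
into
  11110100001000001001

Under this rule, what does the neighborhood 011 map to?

At position 6 the neighborhood is 011; the next row has 0 there.

0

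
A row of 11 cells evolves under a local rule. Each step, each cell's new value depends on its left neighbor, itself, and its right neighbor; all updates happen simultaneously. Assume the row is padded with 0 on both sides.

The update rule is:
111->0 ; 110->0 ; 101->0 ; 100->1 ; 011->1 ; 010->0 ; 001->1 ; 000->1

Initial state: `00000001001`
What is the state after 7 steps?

11011111110

step 1: 11111110110
step 2: 10000000101
step 3: 01111111000
step 4: 11000000111
step 5: 10111111100
step 6: 00100000011
step 7: 11011111110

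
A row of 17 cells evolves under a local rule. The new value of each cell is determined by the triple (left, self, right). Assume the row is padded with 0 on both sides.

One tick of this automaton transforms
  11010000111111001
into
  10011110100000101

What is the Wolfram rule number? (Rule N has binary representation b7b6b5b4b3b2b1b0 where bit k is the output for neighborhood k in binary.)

29

position 9: 111 → 0  (bit 7 = 0)
position 1: 110 → 0  (bit 6 = 0)
position 2: 101 → 0  (bit 5 = 0)
position 4: 100 → 1  (bit 4 = 1)
position 0: 011 → 1  (bit 3 = 1)
position 3: 010 → 1  (bit 2 = 1)
position 7: 001 → 0  (bit 1 = 0)
position 5: 000 → 1  (bit 0 = 1)
bits b7..b0 = 00011101 = 29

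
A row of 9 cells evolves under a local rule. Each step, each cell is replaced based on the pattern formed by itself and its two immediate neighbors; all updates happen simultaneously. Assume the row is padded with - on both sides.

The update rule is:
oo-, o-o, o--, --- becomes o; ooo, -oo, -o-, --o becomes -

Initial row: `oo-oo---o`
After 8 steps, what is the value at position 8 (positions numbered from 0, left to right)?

o

step 1: -oo-ooo--
step 2: --oo--ooo
step 3: o--oo---o
step 4: -o--ooo--
step 5: --o---ooo
step 6: o--oo---o  (repeats step 3; period 3)
step 8: --o---ooo
position 8 holds o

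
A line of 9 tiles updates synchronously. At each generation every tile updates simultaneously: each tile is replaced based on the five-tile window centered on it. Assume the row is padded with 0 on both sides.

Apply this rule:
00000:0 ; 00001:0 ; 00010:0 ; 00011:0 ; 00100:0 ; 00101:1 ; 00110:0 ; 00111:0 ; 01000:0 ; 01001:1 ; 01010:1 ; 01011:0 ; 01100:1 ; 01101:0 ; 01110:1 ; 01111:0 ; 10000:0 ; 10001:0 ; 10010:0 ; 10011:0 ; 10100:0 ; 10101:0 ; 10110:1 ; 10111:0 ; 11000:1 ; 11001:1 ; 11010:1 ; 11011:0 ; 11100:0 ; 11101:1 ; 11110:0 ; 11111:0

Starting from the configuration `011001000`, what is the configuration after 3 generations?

001100000
000110000
000011000

000011000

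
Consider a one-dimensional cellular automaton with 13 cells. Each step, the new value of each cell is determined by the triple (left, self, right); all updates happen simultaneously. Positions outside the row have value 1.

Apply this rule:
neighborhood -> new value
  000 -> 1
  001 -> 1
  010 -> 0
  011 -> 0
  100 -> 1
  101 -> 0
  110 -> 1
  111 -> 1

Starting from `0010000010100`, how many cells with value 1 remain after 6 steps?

11

1101111100011
1100111111101
1111011111100
1111001111111
1111110111111
1111110011111
count of 1: 11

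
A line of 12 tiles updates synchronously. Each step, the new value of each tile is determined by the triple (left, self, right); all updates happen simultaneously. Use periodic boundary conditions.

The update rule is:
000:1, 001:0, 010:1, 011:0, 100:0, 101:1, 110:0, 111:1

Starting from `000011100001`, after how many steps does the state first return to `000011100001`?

011001001101
100001000011
001101011001
000011100001

4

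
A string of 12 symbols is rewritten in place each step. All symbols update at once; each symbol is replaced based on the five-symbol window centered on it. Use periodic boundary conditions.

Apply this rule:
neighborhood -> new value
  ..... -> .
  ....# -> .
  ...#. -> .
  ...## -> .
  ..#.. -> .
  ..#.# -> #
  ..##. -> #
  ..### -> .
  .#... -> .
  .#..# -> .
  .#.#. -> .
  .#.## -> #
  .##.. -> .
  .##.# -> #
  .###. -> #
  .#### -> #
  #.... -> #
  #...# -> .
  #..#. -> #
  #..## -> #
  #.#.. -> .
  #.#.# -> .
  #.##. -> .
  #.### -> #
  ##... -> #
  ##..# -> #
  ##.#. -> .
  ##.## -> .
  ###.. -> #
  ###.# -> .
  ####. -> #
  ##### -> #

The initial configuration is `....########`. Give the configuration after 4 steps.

##...#######
###...######
####...#####
#####...####

#####...####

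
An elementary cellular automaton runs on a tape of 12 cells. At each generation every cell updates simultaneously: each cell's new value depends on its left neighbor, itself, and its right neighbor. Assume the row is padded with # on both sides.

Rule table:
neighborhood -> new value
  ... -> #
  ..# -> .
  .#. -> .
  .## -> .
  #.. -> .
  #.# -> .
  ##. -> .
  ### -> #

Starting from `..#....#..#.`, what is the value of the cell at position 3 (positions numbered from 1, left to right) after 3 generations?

generation 1: ....##......
generation 2: .##....####.
generation 3: ....##..##..
position 3 holds .

.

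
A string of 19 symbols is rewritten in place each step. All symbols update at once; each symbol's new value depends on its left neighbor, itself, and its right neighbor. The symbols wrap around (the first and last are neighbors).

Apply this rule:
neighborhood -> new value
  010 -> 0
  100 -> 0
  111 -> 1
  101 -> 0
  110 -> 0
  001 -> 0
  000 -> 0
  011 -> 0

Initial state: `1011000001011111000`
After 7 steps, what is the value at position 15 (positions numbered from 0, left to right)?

0

0000000000001110000
0000000000000100000
0000000000000000000
0000000000000000000  (fixed point — unchanged through step 7)
position 15 holds 0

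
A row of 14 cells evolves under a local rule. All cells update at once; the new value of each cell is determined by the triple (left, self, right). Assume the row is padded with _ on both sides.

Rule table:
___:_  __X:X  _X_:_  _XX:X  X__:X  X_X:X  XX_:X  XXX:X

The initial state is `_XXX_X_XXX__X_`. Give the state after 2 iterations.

XXXXXXXXXXXXX_

iteration 1: XXXXX_XXXXXX_X
iteration 2: XXXXXXXXXXXXX_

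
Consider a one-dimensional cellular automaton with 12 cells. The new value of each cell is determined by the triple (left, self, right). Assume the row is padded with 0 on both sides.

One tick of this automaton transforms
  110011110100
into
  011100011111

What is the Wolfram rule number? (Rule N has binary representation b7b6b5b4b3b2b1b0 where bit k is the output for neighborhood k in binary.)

119

position 5: 111 → 0  (bit 7 = 0)
position 1: 110 → 1  (bit 6 = 1)
position 8: 101 → 1  (bit 5 = 1)
position 2: 100 → 1  (bit 4 = 1)
position 0: 011 → 0  (bit 3 = 0)
position 9: 010 → 1  (bit 2 = 1)
position 3: 001 → 1  (bit 1 = 1)
position 11: 000 → 1  (bit 0 = 1)
bits b7..b0 = 01110111 = 119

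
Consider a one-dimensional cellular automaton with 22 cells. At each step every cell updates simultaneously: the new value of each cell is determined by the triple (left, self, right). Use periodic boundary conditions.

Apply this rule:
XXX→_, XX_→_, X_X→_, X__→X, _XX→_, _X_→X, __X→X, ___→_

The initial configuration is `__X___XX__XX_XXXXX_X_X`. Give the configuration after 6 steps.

XXXX_X__XX_________X_X
_____XXX__X_______XX__
____X___XXXX_____X__X_
___XXX_X____X___XXXXXX
X_X____XX__XXX_X______
X_XX__X__XX____XX____X

X_XX__X__XX____XX____X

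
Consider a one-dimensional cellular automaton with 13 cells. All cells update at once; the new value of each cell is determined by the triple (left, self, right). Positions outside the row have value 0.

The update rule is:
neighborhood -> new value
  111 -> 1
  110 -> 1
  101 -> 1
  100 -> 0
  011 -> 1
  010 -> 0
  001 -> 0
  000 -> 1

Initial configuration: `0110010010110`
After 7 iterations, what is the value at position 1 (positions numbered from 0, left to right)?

1

0110000001110
0110111101110
0111111111110
0111111111110  (fixed point — unchanged through iteration 7)
position 1 holds 1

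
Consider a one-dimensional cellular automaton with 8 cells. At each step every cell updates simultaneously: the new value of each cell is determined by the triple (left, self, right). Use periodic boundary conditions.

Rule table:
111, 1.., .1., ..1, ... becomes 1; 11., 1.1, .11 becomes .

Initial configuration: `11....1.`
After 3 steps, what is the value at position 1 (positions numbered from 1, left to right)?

1

step 1: ..11111.
step 2: 11.111.1
step 3: 1...1...
position 1 holds 1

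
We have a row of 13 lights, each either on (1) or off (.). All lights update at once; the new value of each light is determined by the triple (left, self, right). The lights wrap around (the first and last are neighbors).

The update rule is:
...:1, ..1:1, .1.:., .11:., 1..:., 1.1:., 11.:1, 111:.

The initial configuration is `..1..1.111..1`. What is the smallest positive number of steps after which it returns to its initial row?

step 1: .1..1....1.1.
step 2: 1..1..111....
step 3: ..1..1..1.111
step 4: .1..1..1....1
step 5: ...1..1..111.
step 6: 111..1..1..1.
step 7: ..1.1..1..1..
step 8: 11....1..1..1
step 9: .1.111..1..1.
step 10: 1....1.1..1..
step 11: ..111....1..1
step 12: .1..1.111..1.
step 13: 1..1....1.1..
step 14: ..1..111....1
step 15: .1..1..1.111.
step 16: 1..1..1....1.
step 17: ..1..1..111..
step 18: 11..1..1..1.1
step 19: .1.1..1..1...
step 20: 1....1..1..11
step 21: 1.111..1..1..
step 22: ....1.1..1..1
step 23: .111....1..1.
step 24: 1..1.111..1..
step 25: ..1....1.1..1
step 26: .1..111....1.
step 27: 1..1..1.111..
step 28: ..1..1....1.1
step 29: .1..1..111...
step 30: 1..1..1..1.11
step 31: 1.1..1..1....
step 32: ....1..1..111
step 33: .111..1..1..1
step 34: ...1.1..1..1.
step 35: 111....1..1..
step 36: ..1.111..1..1
step 37: .1....1.1..1.
step 38: 1..111....1..
step 39: ..1..1.111..1

39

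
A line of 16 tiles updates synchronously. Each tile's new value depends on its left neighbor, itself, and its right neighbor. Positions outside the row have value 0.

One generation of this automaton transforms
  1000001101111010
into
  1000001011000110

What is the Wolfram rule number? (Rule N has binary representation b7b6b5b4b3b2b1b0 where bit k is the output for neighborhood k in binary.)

44

position 10: 111 → 0  (bit 7 = 0)
position 7: 110 → 0  (bit 6 = 0)
position 8: 101 → 1  (bit 5 = 1)
position 1: 100 → 0  (bit 4 = 0)
position 6: 011 → 1  (bit 3 = 1)
position 0: 010 → 1  (bit 2 = 1)
position 5: 001 → 0  (bit 1 = 0)
position 2: 000 → 0  (bit 0 = 0)
bits b7..b0 = 00101100 = 44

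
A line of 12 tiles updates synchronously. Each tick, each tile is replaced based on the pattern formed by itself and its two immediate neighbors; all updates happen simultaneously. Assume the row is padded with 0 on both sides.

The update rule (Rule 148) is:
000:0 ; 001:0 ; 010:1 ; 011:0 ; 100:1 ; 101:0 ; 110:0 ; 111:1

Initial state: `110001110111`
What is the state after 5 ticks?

tick 1: 001000100010
tick 2: 001100110011
tick 3: 000010001000
tick 4: 000011001100
tick 5: 000000100010

000000100010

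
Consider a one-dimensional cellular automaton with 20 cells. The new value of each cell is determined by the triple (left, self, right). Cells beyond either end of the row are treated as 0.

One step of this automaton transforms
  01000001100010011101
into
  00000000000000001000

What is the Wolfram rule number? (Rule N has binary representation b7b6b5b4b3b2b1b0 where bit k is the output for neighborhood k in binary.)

position 16: 111 → 1  (bit 7 = 1)
position 8: 110 → 0  (bit 6 = 0)
position 18: 101 → 0  (bit 5 = 0)
position 2: 100 → 0  (bit 4 = 0)
position 7: 011 → 0  (bit 3 = 0)
position 1: 010 → 0  (bit 2 = 0)
position 0: 001 → 0  (bit 1 = 0)
position 3: 000 → 0  (bit 0 = 0)
bits b7..b0 = 10000000 = 128

128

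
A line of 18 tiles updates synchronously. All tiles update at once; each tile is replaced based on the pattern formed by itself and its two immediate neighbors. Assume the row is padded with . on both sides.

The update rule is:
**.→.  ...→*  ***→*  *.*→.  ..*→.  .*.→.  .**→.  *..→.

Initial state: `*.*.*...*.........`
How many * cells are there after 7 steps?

......*...********
*****...*..******.
.***..*.....****..
..*.....***..**..*
*...***..*........
..*..*.....*******
*......***..*****.
count of *: 9

9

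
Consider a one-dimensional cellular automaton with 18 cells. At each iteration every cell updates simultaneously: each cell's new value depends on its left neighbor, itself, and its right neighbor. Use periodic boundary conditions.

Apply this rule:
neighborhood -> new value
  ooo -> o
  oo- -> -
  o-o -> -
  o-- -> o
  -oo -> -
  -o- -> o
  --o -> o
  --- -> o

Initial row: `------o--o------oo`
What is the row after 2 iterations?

-oooooooooooooo-oo

iteration 1: oooooooooooooooo--
iteration 2: -oooooooooooooo-oo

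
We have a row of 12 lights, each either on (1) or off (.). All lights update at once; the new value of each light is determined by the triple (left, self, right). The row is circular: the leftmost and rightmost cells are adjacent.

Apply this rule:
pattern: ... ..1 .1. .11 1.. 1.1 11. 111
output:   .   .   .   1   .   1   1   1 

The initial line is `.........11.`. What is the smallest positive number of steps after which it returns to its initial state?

.........11.

1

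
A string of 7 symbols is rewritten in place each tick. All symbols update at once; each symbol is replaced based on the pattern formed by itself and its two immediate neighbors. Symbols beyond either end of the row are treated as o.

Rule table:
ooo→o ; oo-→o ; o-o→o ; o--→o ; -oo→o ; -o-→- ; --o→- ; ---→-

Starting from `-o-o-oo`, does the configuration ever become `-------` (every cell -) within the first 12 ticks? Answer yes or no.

no

o-o-ooo
oo-oooo
ooooooo
ooooooo  (fixed point — unchanged through tick 12)
tick 12 is ooooooo, still not uniform -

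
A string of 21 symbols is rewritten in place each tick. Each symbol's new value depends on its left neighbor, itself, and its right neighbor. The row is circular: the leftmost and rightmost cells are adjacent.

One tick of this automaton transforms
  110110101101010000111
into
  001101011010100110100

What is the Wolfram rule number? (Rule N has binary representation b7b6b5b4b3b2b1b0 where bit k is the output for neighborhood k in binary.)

position 0: 111 → 0  (bit 7 = 0)
position 1: 110 → 0  (bit 6 = 0)
position 2: 101 → 1  (bit 5 = 1)
position 14: 100 → 0  (bit 4 = 0)
position 3: 011 → 1  (bit 3 = 1)
position 6: 010 → 0  (bit 2 = 0)
position 17: 001 → 0  (bit 1 = 0)
position 15: 000 → 1  (bit 0 = 1)
bits b7..b0 = 00101001 = 41

41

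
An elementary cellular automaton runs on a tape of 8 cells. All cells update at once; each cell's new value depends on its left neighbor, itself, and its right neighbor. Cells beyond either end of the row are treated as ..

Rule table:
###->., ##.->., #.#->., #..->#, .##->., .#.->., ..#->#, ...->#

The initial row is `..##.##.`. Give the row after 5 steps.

step 1: ##.....#
step 2: ..#####.
step 3: ##.....#  (repeats step 1; period 2)
step 5: ##.....#

##.....#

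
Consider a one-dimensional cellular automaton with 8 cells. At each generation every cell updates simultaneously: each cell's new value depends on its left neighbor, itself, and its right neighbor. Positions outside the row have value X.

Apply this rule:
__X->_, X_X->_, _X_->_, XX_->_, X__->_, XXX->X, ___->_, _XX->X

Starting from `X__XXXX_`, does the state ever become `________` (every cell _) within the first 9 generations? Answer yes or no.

___XXX__
___XX___
___X____
________
all cells are _ at generation 4

yes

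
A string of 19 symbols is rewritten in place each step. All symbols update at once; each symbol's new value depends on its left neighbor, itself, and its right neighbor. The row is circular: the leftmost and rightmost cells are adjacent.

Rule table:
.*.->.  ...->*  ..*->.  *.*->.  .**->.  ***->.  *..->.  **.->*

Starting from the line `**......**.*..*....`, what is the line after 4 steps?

step 1: .*.****..*......**.
step 2: ......*....****..*.
step 3: *****...**....*....
step 4: ....*.*..*.**...**.

....*.*..*.**...**.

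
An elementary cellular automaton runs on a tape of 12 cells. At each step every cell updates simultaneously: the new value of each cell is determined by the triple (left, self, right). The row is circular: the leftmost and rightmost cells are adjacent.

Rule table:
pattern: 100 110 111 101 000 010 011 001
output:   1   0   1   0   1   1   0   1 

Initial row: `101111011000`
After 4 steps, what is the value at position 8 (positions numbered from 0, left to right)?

1

step 1: 100110000111
step 2: 011001111011
step 3: 000110110000
step 4: 111000001111
position 8 holds 1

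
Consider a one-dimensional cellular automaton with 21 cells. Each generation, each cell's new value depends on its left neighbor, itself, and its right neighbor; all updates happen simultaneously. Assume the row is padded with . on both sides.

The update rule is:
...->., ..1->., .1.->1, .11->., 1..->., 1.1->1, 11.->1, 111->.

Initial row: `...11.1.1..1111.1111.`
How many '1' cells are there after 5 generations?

generation 1: ....11111.....11...1.
generation 2: ........1......1...1.
generation 3: ........1......1...1.  (fixed point — unchanged through generation 5)
count of 1: 3

3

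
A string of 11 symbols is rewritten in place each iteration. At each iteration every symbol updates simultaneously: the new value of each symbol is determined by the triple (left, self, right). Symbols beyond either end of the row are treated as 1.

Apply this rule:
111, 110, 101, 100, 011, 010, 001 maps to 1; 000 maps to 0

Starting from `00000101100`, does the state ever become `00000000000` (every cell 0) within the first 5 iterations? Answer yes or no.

no

10001111111
11011111111
11111111111
11111111111  (fixed point — unchanged through iteration 5)
iteration 5 is 11111111111, still not uniform 0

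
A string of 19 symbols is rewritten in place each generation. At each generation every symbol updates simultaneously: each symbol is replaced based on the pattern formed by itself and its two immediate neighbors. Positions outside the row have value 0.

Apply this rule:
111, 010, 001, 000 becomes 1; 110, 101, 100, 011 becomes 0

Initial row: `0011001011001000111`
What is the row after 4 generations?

generation 1: 1100011000011011010
generation 2: 0001100011100000010
generation 3: 1110001101001111110
generation 4: 0100110001010111100

0100110001010111100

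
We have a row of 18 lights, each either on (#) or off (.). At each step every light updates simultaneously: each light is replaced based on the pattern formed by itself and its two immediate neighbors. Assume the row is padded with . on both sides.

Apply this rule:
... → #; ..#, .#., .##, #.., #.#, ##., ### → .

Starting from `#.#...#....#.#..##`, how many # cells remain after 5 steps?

3

step 1: ....#...##........
step 2: ###...#....#######
step 3: ....#...##........  (repeats step 1; period 2)
step 5: ....#...##........
count of #: 3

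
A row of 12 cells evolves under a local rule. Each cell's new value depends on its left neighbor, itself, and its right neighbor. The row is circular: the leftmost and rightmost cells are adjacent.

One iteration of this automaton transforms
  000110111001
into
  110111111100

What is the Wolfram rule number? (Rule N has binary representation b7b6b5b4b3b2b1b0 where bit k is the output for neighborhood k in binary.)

249

position 7: 111 → 1  (bit 7 = 1)
position 4: 110 → 1  (bit 6 = 1)
position 5: 101 → 1  (bit 5 = 1)
position 0: 100 → 1  (bit 4 = 1)
position 3: 011 → 1  (bit 3 = 1)
position 11: 010 → 0  (bit 2 = 0)
position 2: 001 → 0  (bit 1 = 0)
position 1: 000 → 1  (bit 0 = 1)
bits b7..b0 = 11111001 = 249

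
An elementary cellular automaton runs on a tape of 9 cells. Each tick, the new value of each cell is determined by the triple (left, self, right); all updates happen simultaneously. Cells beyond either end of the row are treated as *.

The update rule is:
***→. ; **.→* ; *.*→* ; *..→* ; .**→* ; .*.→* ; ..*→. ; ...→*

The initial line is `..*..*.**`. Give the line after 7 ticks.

.*****.*.

tick 1: *.**.***.
tick 2: ******.**
tick 3: .....***.
tick 4: ****.*.**
tick 5: ...*****.
tick 6: **.*...**
tick 7: .*****.*.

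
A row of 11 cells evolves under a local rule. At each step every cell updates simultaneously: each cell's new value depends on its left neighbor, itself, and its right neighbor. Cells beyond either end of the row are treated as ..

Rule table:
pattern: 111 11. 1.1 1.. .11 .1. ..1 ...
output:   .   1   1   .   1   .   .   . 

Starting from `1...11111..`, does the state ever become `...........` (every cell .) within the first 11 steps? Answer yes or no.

yes

....1...1..
...........
all cells are . at step 2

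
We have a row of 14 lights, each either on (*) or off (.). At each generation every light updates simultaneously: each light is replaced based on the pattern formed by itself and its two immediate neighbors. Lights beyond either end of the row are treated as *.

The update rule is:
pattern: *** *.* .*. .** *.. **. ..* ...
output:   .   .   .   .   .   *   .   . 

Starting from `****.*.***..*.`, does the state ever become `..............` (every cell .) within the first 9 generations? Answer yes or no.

generation 1: ...*.....*....
generation 2: ..............
all cells are . at generation 2

yes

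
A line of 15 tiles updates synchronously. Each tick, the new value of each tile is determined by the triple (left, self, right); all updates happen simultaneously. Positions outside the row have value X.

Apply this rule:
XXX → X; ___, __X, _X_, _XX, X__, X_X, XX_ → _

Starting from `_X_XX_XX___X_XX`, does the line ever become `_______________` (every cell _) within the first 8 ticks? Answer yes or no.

yes

______________X
_______________
all cells are _ at tick 2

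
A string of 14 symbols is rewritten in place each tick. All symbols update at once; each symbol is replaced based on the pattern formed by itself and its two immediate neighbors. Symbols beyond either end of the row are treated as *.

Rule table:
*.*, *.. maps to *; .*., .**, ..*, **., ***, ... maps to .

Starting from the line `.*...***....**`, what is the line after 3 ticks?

*.*.*.....*...

tick 1: *.*.....*.....
tick 2: .*.*.....*....
tick 3: *.*.*.....*...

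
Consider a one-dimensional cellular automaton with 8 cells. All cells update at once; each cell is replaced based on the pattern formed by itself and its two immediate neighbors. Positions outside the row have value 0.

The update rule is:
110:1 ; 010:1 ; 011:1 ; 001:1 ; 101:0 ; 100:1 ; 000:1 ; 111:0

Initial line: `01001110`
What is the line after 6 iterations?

11111011
10001011
11111011  (repeats iteration 1; period 2)
iteration 6: 10001011

10001011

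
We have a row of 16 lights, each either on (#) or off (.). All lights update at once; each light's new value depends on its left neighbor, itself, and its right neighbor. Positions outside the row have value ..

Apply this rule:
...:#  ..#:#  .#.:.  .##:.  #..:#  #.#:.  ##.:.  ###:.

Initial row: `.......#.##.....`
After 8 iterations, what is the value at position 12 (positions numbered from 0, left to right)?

#######....#####
.......####.....
#######....#####  (repeats iteration 1; period 2)
iteration 8: .......####.....
position 12 holds .

.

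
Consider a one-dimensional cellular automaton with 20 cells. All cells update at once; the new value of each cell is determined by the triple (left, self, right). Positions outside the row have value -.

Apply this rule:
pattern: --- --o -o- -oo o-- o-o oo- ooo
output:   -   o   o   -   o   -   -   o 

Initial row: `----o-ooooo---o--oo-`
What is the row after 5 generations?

o----o-o--oo--ooo-o-

---oo--ooo-o-oooo--o
--o--oo-o--o--oo-ooo
-oooo---oooooo----o-
o-oo-o-o-oooo-o--ooo
o----o-o--oo--ooo-o-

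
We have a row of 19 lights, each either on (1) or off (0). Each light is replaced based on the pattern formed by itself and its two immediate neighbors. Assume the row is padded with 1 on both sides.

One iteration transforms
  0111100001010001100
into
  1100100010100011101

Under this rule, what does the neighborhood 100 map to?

At position 5 the neighborhood is 100; the next row has 0 there.

0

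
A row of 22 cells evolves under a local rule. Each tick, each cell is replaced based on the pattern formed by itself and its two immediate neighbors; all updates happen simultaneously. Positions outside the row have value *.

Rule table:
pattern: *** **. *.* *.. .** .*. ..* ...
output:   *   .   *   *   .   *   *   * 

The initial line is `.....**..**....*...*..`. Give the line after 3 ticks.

tick 1: *****..**..***********
tick 2: ****.**..**.**********
tick 3: ***.*..**..*.*********

***.*..**..*.*********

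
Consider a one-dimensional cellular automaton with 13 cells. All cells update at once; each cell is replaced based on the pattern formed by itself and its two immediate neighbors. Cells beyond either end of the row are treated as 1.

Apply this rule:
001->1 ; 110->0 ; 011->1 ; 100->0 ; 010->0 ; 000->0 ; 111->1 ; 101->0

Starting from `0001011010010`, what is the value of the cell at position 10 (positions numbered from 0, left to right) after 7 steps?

1

step 1: 0010010000100
step 2: 0100100001001
step 3: 0001000010011
step 4: 0010000100111
step 5: 0100001001111
step 6: 0000010011111
step 7: 0000100111111
position 10 holds 1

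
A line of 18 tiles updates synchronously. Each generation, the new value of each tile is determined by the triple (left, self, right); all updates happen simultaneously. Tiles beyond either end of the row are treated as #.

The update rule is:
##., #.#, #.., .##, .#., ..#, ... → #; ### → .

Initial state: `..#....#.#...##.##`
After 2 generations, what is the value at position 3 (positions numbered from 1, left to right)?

.

#################.
................##
position 3 holds .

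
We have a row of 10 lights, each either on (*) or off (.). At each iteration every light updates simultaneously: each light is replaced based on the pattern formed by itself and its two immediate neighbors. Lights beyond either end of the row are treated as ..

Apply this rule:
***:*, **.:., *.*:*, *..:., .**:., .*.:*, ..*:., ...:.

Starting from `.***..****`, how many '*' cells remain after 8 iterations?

1

..*....**.
..*.......
..*.......  (fixed point — unchanged through iteration 8)
count of *: 1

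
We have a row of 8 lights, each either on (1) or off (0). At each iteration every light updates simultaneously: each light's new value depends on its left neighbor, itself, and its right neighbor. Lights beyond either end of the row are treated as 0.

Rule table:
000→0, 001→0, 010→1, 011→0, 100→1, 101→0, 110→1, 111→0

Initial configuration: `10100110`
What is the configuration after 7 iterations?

10110011
10011001
11001101
01100101
00110101
00010101
00010101

00010101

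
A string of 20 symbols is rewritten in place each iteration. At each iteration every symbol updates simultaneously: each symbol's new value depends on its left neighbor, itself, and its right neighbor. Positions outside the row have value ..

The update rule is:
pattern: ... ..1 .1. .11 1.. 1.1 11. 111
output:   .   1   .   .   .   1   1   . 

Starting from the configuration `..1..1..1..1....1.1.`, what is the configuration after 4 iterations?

.1..1..1....1.1.....

iteration 1: .1..1..1..1....1.1..
iteration 2: 1..1..1..1....1.1...
iteration 3: ..1..1..1....1.1....
iteration 4: .1..1..1....1.1.....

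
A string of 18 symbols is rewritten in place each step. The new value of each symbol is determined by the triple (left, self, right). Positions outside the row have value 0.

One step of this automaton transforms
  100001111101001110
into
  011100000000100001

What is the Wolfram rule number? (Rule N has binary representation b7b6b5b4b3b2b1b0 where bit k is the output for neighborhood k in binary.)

position 6: 111 → 0  (bit 7 = 0)
position 9: 110 → 0  (bit 6 = 0)
position 10: 101 → 0  (bit 5 = 0)
position 1: 100 → 1  (bit 4 = 1)
position 5: 011 → 0  (bit 3 = 0)
position 0: 010 → 0  (bit 2 = 0)
position 4: 001 → 0  (bit 1 = 0)
position 2: 000 → 1  (bit 0 = 1)
bits b7..b0 = 00010001 = 17

17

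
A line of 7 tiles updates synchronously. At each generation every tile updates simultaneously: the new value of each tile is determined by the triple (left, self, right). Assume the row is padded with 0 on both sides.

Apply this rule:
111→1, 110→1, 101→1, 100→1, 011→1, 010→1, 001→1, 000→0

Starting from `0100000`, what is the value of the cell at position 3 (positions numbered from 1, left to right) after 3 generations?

1110000
1111000
1111100
position 3 holds 1

1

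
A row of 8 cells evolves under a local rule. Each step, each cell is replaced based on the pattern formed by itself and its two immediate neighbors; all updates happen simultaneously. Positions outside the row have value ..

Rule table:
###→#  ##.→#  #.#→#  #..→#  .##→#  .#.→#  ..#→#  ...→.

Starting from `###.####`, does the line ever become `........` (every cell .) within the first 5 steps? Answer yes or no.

no

########
########  (fixed point — unchanged through step 5)
step 5 is ########, still not uniform .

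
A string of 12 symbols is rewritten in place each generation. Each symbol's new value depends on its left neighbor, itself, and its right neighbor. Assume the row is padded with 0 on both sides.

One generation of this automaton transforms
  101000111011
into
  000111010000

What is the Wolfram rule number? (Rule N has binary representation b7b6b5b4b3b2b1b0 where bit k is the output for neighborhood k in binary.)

147

position 7: 111 → 1  (bit 7 = 1)
position 8: 110 → 0  (bit 6 = 0)
position 1: 101 → 0  (bit 5 = 0)
position 3: 100 → 1  (bit 4 = 1)
position 6: 011 → 0  (bit 3 = 0)
position 0: 010 → 0  (bit 2 = 0)
position 5: 001 → 1  (bit 1 = 1)
position 4: 000 → 1  (bit 0 = 1)
bits b7..b0 = 10010011 = 147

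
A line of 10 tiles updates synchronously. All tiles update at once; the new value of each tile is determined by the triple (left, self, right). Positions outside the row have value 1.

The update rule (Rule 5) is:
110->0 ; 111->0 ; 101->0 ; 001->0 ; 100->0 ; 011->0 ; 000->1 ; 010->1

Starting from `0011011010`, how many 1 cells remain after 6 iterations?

7

0000000010
0111111010
0000000010  (repeats iteration 1; period 2)
iteration 6: 0111111010
count of 1: 7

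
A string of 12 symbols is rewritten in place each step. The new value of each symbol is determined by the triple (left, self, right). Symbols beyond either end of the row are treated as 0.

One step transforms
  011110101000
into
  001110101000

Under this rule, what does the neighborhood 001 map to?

0

At position 0 the neighborhood is 001; the next row has 0 there.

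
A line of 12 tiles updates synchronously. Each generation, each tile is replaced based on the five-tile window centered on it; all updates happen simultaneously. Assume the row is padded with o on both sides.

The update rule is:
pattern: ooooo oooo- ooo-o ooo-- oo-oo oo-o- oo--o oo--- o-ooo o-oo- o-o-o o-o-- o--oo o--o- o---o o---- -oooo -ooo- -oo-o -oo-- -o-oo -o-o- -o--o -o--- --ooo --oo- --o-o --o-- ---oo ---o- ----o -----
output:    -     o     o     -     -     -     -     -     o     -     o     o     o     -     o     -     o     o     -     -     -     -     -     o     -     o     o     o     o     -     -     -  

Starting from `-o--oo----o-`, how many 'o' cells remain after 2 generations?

-o-oo-----o-
-o--------o-
count of o: 2

2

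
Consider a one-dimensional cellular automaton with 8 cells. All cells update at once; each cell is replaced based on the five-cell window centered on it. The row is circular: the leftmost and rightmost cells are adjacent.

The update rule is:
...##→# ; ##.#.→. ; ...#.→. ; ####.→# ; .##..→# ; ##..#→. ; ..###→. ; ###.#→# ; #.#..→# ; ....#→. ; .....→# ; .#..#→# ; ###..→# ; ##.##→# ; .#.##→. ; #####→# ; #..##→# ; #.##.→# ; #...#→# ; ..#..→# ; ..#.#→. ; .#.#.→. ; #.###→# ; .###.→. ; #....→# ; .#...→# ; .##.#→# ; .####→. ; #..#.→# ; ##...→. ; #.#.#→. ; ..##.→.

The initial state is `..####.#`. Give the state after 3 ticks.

tick 1: ##..##.#
tick 2: .#.#.###
tick 3: .....#.#

.....#.#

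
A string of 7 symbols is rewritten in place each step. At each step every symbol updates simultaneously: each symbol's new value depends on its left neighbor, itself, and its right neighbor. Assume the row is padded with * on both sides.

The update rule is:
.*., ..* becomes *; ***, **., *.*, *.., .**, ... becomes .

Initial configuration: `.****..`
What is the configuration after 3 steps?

......*
.....*.
....**.

....**.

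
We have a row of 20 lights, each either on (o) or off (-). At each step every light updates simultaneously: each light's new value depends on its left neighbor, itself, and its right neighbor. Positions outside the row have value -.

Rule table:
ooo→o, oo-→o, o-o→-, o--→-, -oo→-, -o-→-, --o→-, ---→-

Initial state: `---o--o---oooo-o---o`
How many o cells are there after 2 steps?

2

step 1: -----------ooo------
step 2: ------------oo------
count of o: 2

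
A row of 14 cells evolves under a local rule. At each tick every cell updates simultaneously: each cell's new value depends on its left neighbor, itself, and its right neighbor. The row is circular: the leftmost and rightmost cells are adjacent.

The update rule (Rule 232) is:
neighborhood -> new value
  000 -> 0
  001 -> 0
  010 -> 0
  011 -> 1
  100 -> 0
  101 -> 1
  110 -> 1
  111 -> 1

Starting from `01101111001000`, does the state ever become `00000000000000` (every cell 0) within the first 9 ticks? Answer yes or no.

no

01111111000000
01111111000000  (fixed point — unchanged through tick 9)
tick 9 is 01111111000000, still not uniform 0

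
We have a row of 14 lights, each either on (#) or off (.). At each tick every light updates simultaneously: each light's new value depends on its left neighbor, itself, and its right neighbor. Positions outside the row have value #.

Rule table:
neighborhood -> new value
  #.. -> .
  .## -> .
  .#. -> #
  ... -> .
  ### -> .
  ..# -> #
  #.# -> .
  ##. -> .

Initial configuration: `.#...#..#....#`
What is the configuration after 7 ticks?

.#..##.##...#.
.#.#.......##.
.#.#......#...
.#.#.....##..#
.#.#....#...#.
.#.#...##..##.
.#.#..#...#...

.#.#..#...#...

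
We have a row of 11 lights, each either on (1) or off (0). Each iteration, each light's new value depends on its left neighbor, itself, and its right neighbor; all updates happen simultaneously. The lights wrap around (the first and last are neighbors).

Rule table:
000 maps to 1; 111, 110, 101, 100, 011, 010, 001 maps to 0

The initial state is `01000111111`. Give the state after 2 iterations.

00010000000
11000111111

11000111111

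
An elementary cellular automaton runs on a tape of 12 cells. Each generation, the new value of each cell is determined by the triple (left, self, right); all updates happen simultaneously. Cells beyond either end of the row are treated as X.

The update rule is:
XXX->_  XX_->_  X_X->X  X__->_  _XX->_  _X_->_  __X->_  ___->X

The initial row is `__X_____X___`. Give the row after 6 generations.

_XX_____XX__

generation 1: ____XXX___X_
generation 2: _XX_____X__X
generation 3: X___XXX_____
generation 4: __X_____XXX_
generation 5: ____XXX____X
generation 6: _XX_____XX__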